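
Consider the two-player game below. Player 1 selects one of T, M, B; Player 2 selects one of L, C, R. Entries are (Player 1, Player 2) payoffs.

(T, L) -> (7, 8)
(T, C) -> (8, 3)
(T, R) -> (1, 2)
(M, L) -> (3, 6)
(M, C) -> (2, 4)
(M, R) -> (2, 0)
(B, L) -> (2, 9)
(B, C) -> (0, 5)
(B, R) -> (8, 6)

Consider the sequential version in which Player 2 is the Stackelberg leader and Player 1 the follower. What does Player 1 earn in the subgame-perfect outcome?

Solve by backward induction (Player 2 leads).
- L: Player 1 compares 7, 3, 2 and picks T; Player 2 would get 8.
- C: Player 1 compares 8, 2, 0 and picks T; Player 2 would get 3.
- R: Player 1 compares 1, 2, 8 and picks B; Player 2 would get 6.
Among 8, 3, 6, the best is 8 at L. Subgame-perfect outcome: (T, L) with payoffs (7, 8).

7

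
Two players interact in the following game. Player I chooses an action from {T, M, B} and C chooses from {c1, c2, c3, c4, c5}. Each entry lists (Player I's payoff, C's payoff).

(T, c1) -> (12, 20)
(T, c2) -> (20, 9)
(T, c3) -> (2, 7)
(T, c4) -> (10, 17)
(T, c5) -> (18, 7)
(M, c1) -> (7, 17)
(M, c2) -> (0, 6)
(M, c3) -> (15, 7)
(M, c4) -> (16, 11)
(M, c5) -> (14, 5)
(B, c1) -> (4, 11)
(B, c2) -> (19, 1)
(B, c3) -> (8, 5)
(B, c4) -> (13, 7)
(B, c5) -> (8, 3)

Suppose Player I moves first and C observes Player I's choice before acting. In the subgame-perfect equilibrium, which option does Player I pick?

T

Backward induction with Player I moving first.
- T → C plays c1 (best of 20, 9, 7, 17, 7); Player I gets 12.
- M → C plays c1 (best of 17, 6, 7, 11, 5); Player I gets 7.
- B → C plays c1 (best of 11, 1, 5, 7, 3); Player I gets 4.
Among 12, 7, 4, the best is 12 at T. Subgame-perfect outcome: (T, c1) with payoffs (12, 20).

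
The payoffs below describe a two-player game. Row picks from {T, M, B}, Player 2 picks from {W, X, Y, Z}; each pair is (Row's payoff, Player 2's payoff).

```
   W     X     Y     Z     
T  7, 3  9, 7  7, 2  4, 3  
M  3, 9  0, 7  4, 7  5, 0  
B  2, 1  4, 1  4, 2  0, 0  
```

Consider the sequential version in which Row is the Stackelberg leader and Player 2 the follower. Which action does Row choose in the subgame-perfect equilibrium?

T

Solve by backward induction (Row leads).
- T: Player 2 compares 3, 7, 2, 3 and picks X; Row would get 9.
- M: Player 2 compares 9, 7, 7, 0 and picks W; Row would get 3.
- B: Player 2 compares 1, 1, 2, 0 and picks Y; Row would get 4.
Row's induced payoffs are 9, 3, 4, so Row commits to T. Subgame-perfect outcome: (T, X) with payoffs (9, 7).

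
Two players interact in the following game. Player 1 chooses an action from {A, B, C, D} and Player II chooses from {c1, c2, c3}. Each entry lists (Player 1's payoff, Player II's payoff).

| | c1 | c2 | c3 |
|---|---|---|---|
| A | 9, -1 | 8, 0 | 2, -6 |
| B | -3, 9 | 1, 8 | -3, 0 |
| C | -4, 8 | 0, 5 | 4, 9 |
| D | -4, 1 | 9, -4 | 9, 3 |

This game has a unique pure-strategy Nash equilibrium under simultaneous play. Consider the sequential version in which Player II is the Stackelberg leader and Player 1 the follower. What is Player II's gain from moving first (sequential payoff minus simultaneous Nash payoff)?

Backward induction with Player II moving first.
- c1: Player 1 compares 9, -3, -4, -4 and picks A; Player II would get -1.
- c2: Player 1 compares 8, 1, 0, 9 and picks D; Player II would get -4.
- c3: Player 1 compares 2, -3, 4, 9 and picks D; Player II would get 3.
Maximizing over -1, -4, 3, Player II chooses c3. Subgame-perfect outcome: (D, c3) with payoffs (9, 3).
For the simultaneous game, intersect best replies.
Player 1's best replies: c1→A; c2→D; c3→D.
Player II's best replies: A→c2; B→c1; C→c3; D→c3.
The unique mutual best reply is (D, c3), giving (9, 3).
Player II's commitment gain: 3 − 3 = 0.

0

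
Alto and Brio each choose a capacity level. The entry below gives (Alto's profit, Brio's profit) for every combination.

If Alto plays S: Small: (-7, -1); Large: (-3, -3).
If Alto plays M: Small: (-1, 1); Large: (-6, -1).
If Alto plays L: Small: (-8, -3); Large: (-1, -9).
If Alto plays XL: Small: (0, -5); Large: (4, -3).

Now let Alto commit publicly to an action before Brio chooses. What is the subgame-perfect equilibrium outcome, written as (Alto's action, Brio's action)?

(XL, Large)

Brio best-responds to each possible Alto move:
- S: BR = Small, leader payoff -7.
- M: BR = Small, leader payoff -1.
- L: BR = Small, leader payoff -8.
- XL: BR = Large, leader payoff 4.
Maximizing over -7, -1, -8, 4, Alto chooses XL. Subgame-perfect outcome: (XL, Large) with payoffs (4, -3).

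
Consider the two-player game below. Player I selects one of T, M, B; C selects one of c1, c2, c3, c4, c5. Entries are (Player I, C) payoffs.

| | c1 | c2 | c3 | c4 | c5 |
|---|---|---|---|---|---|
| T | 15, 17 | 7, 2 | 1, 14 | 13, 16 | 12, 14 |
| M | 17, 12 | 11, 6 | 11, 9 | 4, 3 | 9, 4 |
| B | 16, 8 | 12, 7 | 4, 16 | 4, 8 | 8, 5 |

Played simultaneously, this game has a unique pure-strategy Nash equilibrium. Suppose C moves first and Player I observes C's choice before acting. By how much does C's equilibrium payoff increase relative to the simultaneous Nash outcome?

4

Player I best-responds to each possible C move:
- c1: Player I compares 15, 17, 16 and picks M; C would get 12.
- c2: Player I compares 7, 11, 12 and picks B; C would get 7.
- c3: Player I compares 1, 11, 4 and picks M; C would get 9.
- c4: Player I compares 13, 4, 4 and picks T; C would get 16.
- c5: Player I compares 12, 9, 8 and picks T; C would get 14.
C's induced payoffs are 12, 7, 9, 16, 14, so C commits to c4. Subgame-perfect outcome: (T, c4) with payoffs (13, 16).
Now find the simultaneous Nash equilibrium.
Player I's best replies: c1→M; c2→B; c3→M; c4→T; c5→T.
C's best replies: T→c1; M→c1; B→c3.
The unique mutual best reply is (M, c1), giving (17, 12).
C's commitment gain: 16 − 12 = 4.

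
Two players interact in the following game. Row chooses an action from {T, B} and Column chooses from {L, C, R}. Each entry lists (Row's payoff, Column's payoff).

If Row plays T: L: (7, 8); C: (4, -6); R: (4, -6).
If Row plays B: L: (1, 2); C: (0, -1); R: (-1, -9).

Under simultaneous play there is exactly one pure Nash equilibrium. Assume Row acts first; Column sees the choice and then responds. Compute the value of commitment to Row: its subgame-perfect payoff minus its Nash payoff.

Solve by backward induction (Row leads).
- T → Column plays L (best of 8, -6, -6); Row gets 7.
- B → Column plays L (best of 2, -1, -9); Row gets 1.
Among 7, 1, the best is 7 at T. Subgame-perfect outcome: (T, L) with payoffs (7, 8).
For the simultaneous game, intersect best replies.
Row's best replies: L→T; C→T; R→T.
Column's best replies: T→L; B→L.
Only (T, L) has each player best-responding; Nash payoffs (7, 8).
Row's commitment gain: 7 − 7 = 0.

0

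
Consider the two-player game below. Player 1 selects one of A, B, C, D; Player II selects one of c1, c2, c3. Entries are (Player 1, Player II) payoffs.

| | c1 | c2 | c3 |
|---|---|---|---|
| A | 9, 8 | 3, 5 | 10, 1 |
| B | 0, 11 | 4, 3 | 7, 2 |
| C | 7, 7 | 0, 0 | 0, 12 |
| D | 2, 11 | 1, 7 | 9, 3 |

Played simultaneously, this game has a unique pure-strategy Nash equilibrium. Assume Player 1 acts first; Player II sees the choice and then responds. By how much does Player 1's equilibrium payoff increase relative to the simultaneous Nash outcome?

Solve by backward induction (Player 1 leads).
- A: Player II compares 8, 5, 1 and picks c1; Player 1 would get 9.
- B: Player II compares 11, 3, 2 and picks c1; Player 1 would get 0.
- C: Player II compares 7, 0, 12 and picks c3; Player 1 would get 0.
- D: Player II compares 11, 7, 3 and picks c1; Player 1 would get 2.
Player 1's induced payoffs are 9, 0, 0, 2, so Player 1 commits to A. Subgame-perfect outcome: (A, c1) with payoffs (9, 8).
Now find the simultaneous Nash equilibrium.
Player 1's best replies: c1→A; c2→B; c3→A.
Player II's best replies: A→c1; B→c1; C→c3; D→c1.
The unique mutual best reply is (A, c1), giving (9, 8).
Player 1's commitment gain: 9 − 9 = 0.

0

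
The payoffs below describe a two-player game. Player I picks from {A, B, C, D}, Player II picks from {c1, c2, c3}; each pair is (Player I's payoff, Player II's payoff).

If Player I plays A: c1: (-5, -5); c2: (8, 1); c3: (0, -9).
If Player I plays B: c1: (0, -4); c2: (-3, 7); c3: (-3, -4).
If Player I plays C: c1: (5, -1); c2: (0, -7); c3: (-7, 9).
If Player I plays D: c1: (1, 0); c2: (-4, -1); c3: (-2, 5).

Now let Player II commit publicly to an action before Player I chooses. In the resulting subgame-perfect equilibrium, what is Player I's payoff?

8

Player I best-responds to each possible Player II move:
- c1: BR = C, leader payoff -1.
- c2: BR = A, leader payoff 1.
- c3: BR = A, leader payoff -9.
Player II's induced payoffs are -1, 1, -9, so Player II commits to c2. Subgame-perfect outcome: (A, c2) with payoffs (8, 1).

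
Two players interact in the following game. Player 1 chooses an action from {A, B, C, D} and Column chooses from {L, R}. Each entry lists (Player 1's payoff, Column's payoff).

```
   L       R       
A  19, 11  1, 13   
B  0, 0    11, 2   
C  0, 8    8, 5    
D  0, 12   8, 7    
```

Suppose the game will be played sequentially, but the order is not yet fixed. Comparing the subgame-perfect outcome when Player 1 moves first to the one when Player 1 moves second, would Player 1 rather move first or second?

second

If Player 1 leads: Column's best replies are A→R, B→R, C→L, D→L; Player 1's induced payoffs 1, 11, 0, 0; outcome (B, R), payoffs (11, 2).
If Column leads: Player 1's best replies are L→A, R→B; Column's induced payoffs 11, 2; outcome (A, L), payoffs (19, 11).
Player 1 gets 11 moving first and 19 moving second, so Player 1 prefers to move second.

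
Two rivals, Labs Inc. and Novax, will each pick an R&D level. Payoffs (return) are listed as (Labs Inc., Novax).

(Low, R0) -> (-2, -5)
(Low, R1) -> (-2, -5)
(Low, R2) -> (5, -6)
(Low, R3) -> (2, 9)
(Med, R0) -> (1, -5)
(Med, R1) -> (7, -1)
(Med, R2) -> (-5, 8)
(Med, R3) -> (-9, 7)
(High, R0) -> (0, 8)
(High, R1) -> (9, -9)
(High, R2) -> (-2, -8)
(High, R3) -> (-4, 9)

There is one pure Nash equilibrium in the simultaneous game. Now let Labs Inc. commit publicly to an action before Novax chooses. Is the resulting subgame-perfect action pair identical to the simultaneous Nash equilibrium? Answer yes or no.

Backward induction with Labs Inc. moving first.
- Low → Novax plays R3 (best of -5, -5, -6, 9); Labs Inc. gets 2.
- Med → Novax plays R2 (best of -5, -1, 8, 7); Labs Inc. gets -5.
- High → Novax plays R3 (best of 8, -9, -8, 9); Labs Inc. gets -4.
Maximizing over 2, -5, -4, Labs Inc. chooses Low. Subgame-perfect outcome: (Low, R3) with payoffs (2, 9).
For the simultaneous game, intersect best replies.
Labs Inc.'s best replies: R0→Med; R1→High; R2→Low; R3→Low.
Novax's best replies: Low→R3; Med→R2; High→R3.
The unique mutual best reply is (Low, R3), giving (2, 9).
Sequential outcome (Low, R3) coincides with the Nash profile (Low, R3).

yes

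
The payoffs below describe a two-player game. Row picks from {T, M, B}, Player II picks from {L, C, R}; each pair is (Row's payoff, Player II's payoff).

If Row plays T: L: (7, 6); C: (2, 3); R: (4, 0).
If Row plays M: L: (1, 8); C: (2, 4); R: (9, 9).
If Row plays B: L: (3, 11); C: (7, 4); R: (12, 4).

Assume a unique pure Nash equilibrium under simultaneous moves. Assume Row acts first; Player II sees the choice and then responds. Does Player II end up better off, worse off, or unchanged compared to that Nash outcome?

better off

Work backward from Player II's decision.
- T: BR = L, leader payoff 7.
- M: BR = R, leader payoff 9.
- B: BR = L, leader payoff 3.
Maximizing over 7, 9, 3, Row chooses M. Subgame-perfect outcome: (M, R) with payoffs (9, 9).
Under simultaneous play:
Row's best replies: L→T; C→B; R→B.
Player II's best replies: T→L; M→R; B→L.
The unique mutual best reply is (T, L), giving (7, 6).
Player II earns 9 sequentially versus 6 at the Nash outcome: better off.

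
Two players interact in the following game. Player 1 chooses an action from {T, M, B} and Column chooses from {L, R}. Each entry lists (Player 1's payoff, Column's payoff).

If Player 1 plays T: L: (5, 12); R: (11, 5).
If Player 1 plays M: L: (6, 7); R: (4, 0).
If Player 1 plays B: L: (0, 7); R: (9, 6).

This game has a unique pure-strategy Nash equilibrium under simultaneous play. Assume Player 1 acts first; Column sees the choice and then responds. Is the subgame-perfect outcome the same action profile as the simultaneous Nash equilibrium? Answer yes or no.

Column best-responds to each possible Player 1 move:
- T: Column compares 12, 5 and picks L; Player 1 would get 5.
- M: Column compares 7, 0 and picks L; Player 1 would get 6.
- B: Column compares 7, 6 and picks L; Player 1 would get 0.
Player 1's induced payoffs are 5, 6, 0, so Player 1 commits to M. Subgame-perfect outcome: (M, L) with payoffs (6, 7).
For the simultaneous game, intersect best replies.
Player 1's best replies: L→M; R→T.
Column's best replies: T→L; M→L; B→L.
The unique mutual best reply is (M, L), giving (6, 7).
Sequential outcome (M, L) coincides with the Nash profile (M, L).

yes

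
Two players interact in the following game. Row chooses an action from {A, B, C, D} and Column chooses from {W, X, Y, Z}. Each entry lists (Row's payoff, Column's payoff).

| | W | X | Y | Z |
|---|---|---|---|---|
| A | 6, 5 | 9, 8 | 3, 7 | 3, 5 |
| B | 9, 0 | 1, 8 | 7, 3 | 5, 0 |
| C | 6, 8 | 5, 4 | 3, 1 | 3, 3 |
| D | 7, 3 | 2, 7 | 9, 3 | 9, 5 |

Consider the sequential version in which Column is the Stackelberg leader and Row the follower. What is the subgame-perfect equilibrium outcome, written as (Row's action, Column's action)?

(A, X)

Solve by backward induction (Column leads).
- W: Row compares 6, 9, 6, 7 and picks B; Column would get 0.
- X: Row compares 9, 1, 5, 2 and picks A; Column would get 8.
- Y: Row compares 3, 7, 3, 9 and picks D; Column would get 3.
- Z: Row compares 3, 5, 3, 9 and picks D; Column would get 5.
Maximizing over 0, 8, 3, 5, Column chooses X. Subgame-perfect outcome: (A, X) with payoffs (9, 8).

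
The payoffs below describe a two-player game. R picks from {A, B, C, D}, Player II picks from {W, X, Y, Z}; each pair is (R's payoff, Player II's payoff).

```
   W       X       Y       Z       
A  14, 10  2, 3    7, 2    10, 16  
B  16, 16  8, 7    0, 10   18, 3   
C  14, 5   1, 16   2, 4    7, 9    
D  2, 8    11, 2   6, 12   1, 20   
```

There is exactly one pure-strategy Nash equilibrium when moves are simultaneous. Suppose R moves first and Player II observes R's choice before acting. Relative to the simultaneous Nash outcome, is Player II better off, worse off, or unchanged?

Player II best-responds to each possible R move:
- A: Player II compares 10, 3, 2, 16 and picks Z; R would get 10.
- B: Player II compares 16, 7, 10, 3 and picks W; R would get 16.
- C: Player II compares 5, 16, 4, 9 and picks X; R would get 1.
- D: Player II compares 8, 2, 12, 20 and picks Z; R would get 1.
Maximizing over 10, 16, 1, 1, R chooses B. Subgame-perfect outcome: (B, W) with payoffs (16, 16).
Under simultaneous play:
R's best replies: W→B; X→D; Y→A; Z→B.
Player II's best replies: A→Z; B→W; C→X; D→Z.
Only (B, W) has each player best-responding; Nash payoffs (16, 16).
Player II earns 16 sequentially versus 16 at the Nash outcome: unchanged.

unchanged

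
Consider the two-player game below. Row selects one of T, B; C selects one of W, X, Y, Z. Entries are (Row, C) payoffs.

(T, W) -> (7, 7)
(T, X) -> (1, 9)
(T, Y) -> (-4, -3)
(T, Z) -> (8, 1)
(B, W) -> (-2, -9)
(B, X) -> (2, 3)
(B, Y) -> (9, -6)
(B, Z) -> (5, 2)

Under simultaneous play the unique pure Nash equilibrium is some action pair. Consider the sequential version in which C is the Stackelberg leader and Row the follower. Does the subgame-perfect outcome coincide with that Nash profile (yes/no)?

no

Backward induction with C moving first.
- W: BR = T, leader payoff 7.
- X: BR = B, leader payoff 3.
- Y: BR = B, leader payoff -6.
- Z: BR = T, leader payoff 1.
Among 7, 3, -6, 1, the best is 7 at W. Subgame-perfect outcome: (T, W) with payoffs (7, 7).
Under simultaneous play:
Row's best replies: W→T; X→B; Y→B; Z→T.
C's best replies: T→X; B→X.
The unique mutual best reply is (B, X), giving (2, 3).
Sequential outcome (T, W) differs from the Nash profile (B, X).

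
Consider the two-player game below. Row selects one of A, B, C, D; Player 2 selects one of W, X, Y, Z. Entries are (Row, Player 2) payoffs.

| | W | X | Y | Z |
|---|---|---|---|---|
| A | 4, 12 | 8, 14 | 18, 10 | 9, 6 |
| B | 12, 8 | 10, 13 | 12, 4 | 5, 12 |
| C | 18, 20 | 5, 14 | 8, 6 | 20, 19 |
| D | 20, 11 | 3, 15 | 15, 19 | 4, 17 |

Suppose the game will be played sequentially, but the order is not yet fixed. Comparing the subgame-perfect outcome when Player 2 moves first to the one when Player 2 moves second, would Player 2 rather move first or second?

If Row leads: Player 2's best replies are A→X, B→X, C→W, D→Y; Row's induced payoffs 8, 10, 18, 15; outcome (C, W), payoffs (18, 20).
If Player 2 leads: Row's best replies are W→D, X→B, Y→A, Z→C; Player 2's induced payoffs 11, 13, 10, 19; outcome (C, Z), payoffs (20, 19).
Player 2 gets 19 moving first and 20 moving second, so Player 2 prefers to move second.

second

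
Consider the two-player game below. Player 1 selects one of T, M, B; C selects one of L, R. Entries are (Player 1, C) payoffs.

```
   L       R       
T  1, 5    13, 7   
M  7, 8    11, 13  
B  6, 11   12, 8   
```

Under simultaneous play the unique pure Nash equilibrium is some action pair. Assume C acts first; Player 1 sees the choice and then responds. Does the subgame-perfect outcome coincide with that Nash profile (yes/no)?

no

Player 1 best-responds to each possible C move:
- L: BR = M, leader payoff 8.
- R: BR = T, leader payoff 7.
C's induced payoffs are 8, 7, so C commits to L. Subgame-perfect outcome: (M, L) with payoffs (7, 8).
For the simultaneous game, intersect best replies.
Player 1's best replies: L→M; R→T.
C's best replies: T→R; M→R; B→L.
Only (T, R) has each player best-responding; Nash payoffs (13, 7).
Sequential outcome (M, L) differs from the Nash profile (T, R).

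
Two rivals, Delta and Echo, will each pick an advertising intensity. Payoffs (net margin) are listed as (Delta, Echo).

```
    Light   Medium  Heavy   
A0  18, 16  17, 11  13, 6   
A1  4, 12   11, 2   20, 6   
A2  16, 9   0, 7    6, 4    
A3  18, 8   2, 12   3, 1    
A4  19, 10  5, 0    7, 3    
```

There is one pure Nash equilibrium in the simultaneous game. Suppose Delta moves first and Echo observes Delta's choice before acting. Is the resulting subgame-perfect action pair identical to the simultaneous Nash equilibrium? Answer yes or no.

yes

Solve by backward induction (Delta leads).
- A0: BR = Light, leader payoff 18.
- A1: BR = Light, leader payoff 4.
- A2: BR = Light, leader payoff 16.
- A3: BR = Medium, leader payoff 2.
- A4: BR = Light, leader payoff 19.
Delta's induced payoffs are 18, 4, 16, 2, 19, so Delta commits to A4. Subgame-perfect outcome: (A4, Light) with payoffs (19, 10).
Under simultaneous play:
Delta's best replies: Light→A4; Medium→A0; Heavy→A1.
Echo's best replies: A0→Light; A1→Light; A2→Light; A3→Medium; A4→Light.
The unique mutual best reply is (A4, Light), giving (19, 10).
Sequential outcome (A4, Light) coincides with the Nash profile (A4, Light).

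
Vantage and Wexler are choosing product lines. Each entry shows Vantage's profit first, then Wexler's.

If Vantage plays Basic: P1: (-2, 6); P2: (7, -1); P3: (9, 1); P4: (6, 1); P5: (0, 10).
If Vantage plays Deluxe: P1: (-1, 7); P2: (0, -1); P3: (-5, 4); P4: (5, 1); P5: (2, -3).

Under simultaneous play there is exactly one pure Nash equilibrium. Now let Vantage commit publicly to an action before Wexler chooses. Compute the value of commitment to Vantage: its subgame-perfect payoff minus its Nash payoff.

Solve by backward induction (Vantage leads).
- Basic: BR = P5, leader payoff 0.
- Deluxe: BR = P1, leader payoff -1.
Among 0, -1, the best is 0 at Basic. Subgame-perfect outcome: (Basic, P5) with payoffs (0, 10).
For the simultaneous game, intersect best replies.
Vantage's best replies: P1→Deluxe; P2→Basic; P3→Basic; P4→Basic; P5→Deluxe.
Wexler's best replies: Basic→P5; Deluxe→P1.
The unique mutual best reply is (Deluxe, P1), giving (-1, 7).
Vantage's commitment gain: 0 − -1 = 1.

1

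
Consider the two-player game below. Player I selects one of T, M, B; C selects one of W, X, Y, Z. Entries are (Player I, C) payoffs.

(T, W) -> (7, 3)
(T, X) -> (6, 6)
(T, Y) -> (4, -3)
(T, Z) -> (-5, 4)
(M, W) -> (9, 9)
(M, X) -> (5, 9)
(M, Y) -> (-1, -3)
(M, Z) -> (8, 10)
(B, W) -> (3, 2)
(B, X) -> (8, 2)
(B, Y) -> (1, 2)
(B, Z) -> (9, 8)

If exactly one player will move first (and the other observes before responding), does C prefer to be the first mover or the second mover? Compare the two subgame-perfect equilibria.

If Player I leads: C's best replies are T→X, M→Z, B→Z; Player I's induced payoffs 6, 8, 9; outcome (B, Z), payoffs (9, 8).
If C leads: Player I's best replies are W→M, X→B, Y→T, Z→B; C's induced payoffs 9, 2, -3, 8; outcome (M, W), payoffs (9, 9).
C gets 9 moving first and 8 moving second, so C prefers to move first.

first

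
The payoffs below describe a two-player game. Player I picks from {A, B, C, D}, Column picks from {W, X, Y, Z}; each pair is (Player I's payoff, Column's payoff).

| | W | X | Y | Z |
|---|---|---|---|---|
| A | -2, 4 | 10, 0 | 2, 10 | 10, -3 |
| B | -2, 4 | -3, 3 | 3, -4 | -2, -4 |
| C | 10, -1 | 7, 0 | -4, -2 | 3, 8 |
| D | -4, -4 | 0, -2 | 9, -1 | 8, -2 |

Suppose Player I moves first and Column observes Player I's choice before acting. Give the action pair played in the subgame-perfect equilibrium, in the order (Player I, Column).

(D, Y)

Solve by backward induction (Player I leads).
- A: BR = Y, leader payoff 2.
- B: BR = W, leader payoff -2.
- C: BR = Z, leader payoff 3.
- D: BR = Y, leader payoff 9.
Player I's induced payoffs are 2, -2, 3, 9, so Player I commits to D. Subgame-perfect outcome: (D, Y) with payoffs (9, -1).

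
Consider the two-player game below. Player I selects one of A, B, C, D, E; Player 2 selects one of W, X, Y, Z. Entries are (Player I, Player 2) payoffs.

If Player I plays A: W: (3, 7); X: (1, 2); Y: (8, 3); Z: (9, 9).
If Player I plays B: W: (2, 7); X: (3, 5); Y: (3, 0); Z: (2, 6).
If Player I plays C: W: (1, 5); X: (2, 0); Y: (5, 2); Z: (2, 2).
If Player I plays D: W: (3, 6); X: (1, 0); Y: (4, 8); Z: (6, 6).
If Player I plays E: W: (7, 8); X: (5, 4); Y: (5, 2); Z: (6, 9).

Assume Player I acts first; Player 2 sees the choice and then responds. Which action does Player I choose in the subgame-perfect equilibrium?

A

Player 2 best-responds to each possible Player I move:
- A → Player 2 plays Z (best of 7, 2, 3, 9); Player I gets 9.
- B → Player 2 plays W (best of 7, 5, 0, 6); Player I gets 2.
- C → Player 2 plays W (best of 5, 0, 2, 2); Player I gets 1.
- D → Player 2 plays Y (best of 6, 0, 8, 6); Player I gets 4.
- E → Player 2 plays Z (best of 8, 4, 2, 9); Player I gets 6.
Player I's induced payoffs are 9, 2, 1, 4, 6, so Player I commits to A. Subgame-perfect outcome: (A, Z) with payoffs (9, 9).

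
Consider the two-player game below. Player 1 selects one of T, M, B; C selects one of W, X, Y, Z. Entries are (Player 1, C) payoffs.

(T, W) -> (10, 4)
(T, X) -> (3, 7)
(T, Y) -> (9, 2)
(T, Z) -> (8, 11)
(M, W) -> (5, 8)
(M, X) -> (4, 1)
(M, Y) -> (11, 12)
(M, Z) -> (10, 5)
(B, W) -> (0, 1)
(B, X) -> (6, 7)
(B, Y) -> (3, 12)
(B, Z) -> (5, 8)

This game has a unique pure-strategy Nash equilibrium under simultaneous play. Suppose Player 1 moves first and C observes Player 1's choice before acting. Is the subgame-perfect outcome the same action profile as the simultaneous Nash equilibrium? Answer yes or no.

yes

Solve by backward induction (Player 1 leads).
- T: BR = Z, leader payoff 8.
- M: BR = Y, leader payoff 11.
- B: BR = Y, leader payoff 3.
Among 8, 11, 3, the best is 11 at M. Subgame-perfect outcome: (M, Y) with payoffs (11, 12).
For the simultaneous game, intersect best replies.
Player 1's best replies: W→T; X→B; Y→M; Z→M.
C's best replies: T→Z; M→Y; B→Y.
Only (M, Y) has each player best-responding; Nash payoffs (11, 12).
Sequential outcome (M, Y) coincides with the Nash profile (M, Y).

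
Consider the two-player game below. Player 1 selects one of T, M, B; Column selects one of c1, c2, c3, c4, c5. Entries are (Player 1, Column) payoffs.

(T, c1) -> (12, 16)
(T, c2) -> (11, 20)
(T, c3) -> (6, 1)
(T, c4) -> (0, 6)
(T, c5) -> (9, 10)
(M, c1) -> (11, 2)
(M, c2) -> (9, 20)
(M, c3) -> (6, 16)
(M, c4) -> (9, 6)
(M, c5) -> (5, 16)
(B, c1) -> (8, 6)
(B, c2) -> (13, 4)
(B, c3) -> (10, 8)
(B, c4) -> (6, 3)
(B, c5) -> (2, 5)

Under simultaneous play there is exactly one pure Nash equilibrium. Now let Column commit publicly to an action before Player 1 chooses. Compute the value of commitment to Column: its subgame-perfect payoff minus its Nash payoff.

8

Backward induction with Column moving first.
- c1: BR = T, leader payoff 16.
- c2: BR = B, leader payoff 4.
- c3: BR = B, leader payoff 8.
- c4: BR = M, leader payoff 6.
- c5: BR = T, leader payoff 10.
Column's induced payoffs are 16, 4, 8, 6, 10, so Column commits to c1. Subgame-perfect outcome: (T, c1) with payoffs (12, 16).
Now find the simultaneous Nash equilibrium.
Player 1's best replies: c1→T; c2→B; c3→B; c4→M; c5→T.
Column's best replies: T→c2; M→c2; B→c3.
Only (B, c3) has each player best-responding; Nash payoffs (10, 8).
Column's commitment gain: 16 − 8 = 8.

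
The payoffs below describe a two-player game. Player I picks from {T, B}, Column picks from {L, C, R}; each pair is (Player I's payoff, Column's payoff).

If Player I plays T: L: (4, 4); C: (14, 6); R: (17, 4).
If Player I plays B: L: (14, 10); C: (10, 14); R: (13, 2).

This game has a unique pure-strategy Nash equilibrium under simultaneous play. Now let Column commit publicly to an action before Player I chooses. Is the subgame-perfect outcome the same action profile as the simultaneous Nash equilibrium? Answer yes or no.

no

Backward induction with Column moving first.
- L: BR = B, leader payoff 10.
- C: BR = T, leader payoff 6.
- R: BR = T, leader payoff 4.
Maximizing over 10, 6, 4, Column chooses L. Subgame-perfect outcome: (B, L) with payoffs (14, 10).
Now find the simultaneous Nash equilibrium.
Player I's best replies: L→B; C→T; R→T.
Column's best replies: T→C; B→C.
The unique mutual best reply is (T, C), giving (14, 6).
Sequential outcome (B, L) differs from the Nash profile (T, C).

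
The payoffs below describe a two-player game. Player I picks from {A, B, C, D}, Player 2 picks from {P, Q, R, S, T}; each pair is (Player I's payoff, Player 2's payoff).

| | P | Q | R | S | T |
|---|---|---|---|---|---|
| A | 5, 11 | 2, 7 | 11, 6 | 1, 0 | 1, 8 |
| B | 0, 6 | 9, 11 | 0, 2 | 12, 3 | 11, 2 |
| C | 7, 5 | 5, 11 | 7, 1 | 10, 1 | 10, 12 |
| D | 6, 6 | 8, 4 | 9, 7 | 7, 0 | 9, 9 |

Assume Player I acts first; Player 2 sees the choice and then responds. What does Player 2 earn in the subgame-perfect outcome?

Solve by backward induction (Player I leads).
- A → Player 2 plays P (best of 11, 7, 6, 0, 8); Player I gets 5.
- B → Player 2 plays Q (best of 6, 11, 2, 3, 2); Player I gets 9.
- C → Player 2 plays T (best of 5, 11, 1, 1, 12); Player I gets 10.
- D → Player 2 plays T (best of 6, 4, 7, 0, 9); Player I gets 9.
Maximizing over 5, 9, 10, 9, Player I chooses C. Subgame-perfect outcome: (C, T) with payoffs (10, 12).

12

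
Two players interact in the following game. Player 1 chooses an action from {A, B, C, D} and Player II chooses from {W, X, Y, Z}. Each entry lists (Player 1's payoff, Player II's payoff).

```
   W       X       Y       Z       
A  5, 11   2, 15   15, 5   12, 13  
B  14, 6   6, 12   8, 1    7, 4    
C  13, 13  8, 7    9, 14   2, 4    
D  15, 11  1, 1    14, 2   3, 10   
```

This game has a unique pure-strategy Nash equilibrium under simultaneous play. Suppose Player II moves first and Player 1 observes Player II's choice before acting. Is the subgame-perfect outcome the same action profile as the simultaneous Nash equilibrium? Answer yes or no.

Work backward from Player 1's decision.
- W: BR = D, leader payoff 11.
- X: BR = C, leader payoff 7.
- Y: BR = A, leader payoff 5.
- Z: BR = A, leader payoff 13.
Maximizing over 11, 7, 5, 13, Player II chooses Z. Subgame-perfect outcome: (A, Z) with payoffs (12, 13).
For the simultaneous game, intersect best replies.
Player 1's best replies: W→D; X→C; Y→A; Z→A.
Player II's best replies: A→X; B→X; C→Y; D→W.
The unique mutual best reply is (D, W), giving (15, 11).
Sequential outcome (A, Z) differs from the Nash profile (D, W).

no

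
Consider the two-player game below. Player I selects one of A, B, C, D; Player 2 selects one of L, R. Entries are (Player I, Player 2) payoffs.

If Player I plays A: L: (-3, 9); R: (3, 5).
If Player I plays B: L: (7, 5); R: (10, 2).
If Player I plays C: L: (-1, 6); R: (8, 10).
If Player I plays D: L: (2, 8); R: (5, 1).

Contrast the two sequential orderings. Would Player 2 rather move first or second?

second

If Player I leads: Player 2's best replies are A→L, B→L, C→R, D→L; Player I's induced payoffs -3, 7, 8, 2; outcome (C, R), payoffs (8, 10).
If Player 2 leads: Player I's best replies are L→B, R→B; Player 2's induced payoffs 5, 2; outcome (B, L), payoffs (7, 5).
Player 2 gets 5 moving first and 10 moving second, so Player 2 prefers to move second.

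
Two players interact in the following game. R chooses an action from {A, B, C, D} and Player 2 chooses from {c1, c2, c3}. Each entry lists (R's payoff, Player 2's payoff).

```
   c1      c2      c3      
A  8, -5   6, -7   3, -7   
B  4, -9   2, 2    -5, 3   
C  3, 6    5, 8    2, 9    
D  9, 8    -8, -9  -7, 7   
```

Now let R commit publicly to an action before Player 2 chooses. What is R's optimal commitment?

Backward induction with R moving first.
- A: BR = c1, leader payoff 8.
- B: BR = c3, leader payoff -5.
- C: BR = c3, leader payoff 2.
- D: BR = c1, leader payoff 9.
Maximizing over 8, -5, 2, 9, R chooses D. Subgame-perfect outcome: (D, c1) with payoffs (9, 8).

D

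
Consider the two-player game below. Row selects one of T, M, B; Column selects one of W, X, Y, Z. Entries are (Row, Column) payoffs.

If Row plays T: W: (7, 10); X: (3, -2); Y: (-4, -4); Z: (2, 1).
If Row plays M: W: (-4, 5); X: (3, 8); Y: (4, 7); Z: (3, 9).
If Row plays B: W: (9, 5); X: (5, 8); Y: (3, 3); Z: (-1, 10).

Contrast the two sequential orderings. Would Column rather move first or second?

If Row leads: Column's best replies are T→W, M→Z, B→Z; Row's induced payoffs 7, 3, -1; outcome (T, W), payoffs (7, 10).
If Column leads: Row's best replies are W→B, X→B, Y→M, Z→M; Column's induced payoffs 5, 8, 7, 9; outcome (M, Z), payoffs (3, 9).
Column gets 9 moving first and 10 moving second, so Column prefers to move second.

second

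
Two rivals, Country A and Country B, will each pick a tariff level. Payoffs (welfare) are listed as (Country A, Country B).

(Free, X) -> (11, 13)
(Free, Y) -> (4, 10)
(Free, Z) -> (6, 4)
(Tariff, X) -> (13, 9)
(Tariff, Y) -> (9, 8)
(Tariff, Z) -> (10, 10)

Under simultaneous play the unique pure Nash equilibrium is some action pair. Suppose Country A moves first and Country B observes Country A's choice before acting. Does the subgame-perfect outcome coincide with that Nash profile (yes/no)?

no

Backward induction with Country A moving first.
- Free: Country B compares 13, 10, 4 and picks X; Country A would get 11.
- Tariff: Country B compares 9, 8, 10 and picks Z; Country A would get 10.
Among 11, 10, the best is 11 at Free. Subgame-perfect outcome: (Free, X) with payoffs (11, 13).
Under simultaneous play:
Country A's best replies: X→Tariff; Y→Tariff; Z→Tariff.
Country B's best replies: Free→X; Tariff→Z.
Only (Tariff, Z) has each player best-responding; Nash payoffs (10, 10).
Sequential outcome (Free, X) differs from the Nash profile (Tariff, Z).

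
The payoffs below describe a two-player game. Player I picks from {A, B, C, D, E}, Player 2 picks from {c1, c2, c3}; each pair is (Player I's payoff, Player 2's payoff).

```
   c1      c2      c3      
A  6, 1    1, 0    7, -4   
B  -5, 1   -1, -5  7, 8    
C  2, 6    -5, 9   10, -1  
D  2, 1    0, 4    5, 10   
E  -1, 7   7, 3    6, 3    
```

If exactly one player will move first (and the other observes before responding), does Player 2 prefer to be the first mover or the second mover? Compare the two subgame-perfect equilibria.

If Player I leads: Player 2's best replies are A→c1, B→c3, C→c2, D→c3, E→c1; Player I's induced payoffs 6, 7, -5, 5, -1; outcome (B, c3), payoffs (7, 8).
If Player 2 leads: Player I's best replies are c1→A, c2→E, c3→C; Player 2's induced payoffs 1, 3, -1; outcome (E, c2), payoffs (7, 3).
Player 2 gets 3 moving first and 8 moving second, so Player 2 prefers to move second.

second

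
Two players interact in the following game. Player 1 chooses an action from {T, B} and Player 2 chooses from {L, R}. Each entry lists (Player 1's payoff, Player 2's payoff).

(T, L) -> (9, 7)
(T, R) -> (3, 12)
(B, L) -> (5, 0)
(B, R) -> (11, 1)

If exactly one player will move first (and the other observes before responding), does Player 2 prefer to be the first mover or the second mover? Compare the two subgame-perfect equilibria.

If Player 1 leads: Player 2's best replies are T→R, B→R; Player 1's induced payoffs 3, 11; outcome (B, R), payoffs (11, 1).
If Player 2 leads: Player 1's best replies are L→T, R→B; Player 2's induced payoffs 7, 1; outcome (T, L), payoffs (9, 7).
Player 2 gets 7 moving first and 1 moving second, so Player 2 prefers to move first.

first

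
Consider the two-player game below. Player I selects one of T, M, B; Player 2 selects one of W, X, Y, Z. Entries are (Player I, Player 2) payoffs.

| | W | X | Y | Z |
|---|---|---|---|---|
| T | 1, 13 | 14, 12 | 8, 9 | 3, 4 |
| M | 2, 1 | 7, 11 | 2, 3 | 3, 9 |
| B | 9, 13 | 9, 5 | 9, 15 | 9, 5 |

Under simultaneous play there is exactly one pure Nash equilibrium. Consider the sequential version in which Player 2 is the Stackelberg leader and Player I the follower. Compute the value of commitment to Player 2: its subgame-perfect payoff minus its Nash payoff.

Backward induction with Player 2 moving first.
- W: Player I compares 1, 2, 9 and picks B; Player 2 would get 13.
- X: Player I compares 14, 7, 9 and picks T; Player 2 would get 12.
- Y: Player I compares 8, 2, 9 and picks B; Player 2 would get 15.
- Z: Player I compares 3, 3, 9 and picks B; Player 2 would get 5.
Player 2's induced payoffs are 13, 12, 15, 5, so Player 2 commits to Y. Subgame-perfect outcome: (B, Y) with payoffs (9, 15).
Now find the simultaneous Nash equilibrium.
Player I's best replies: W→B; X→T; Y→B; Z→B.
Player 2's best replies: T→W; M→X; B→Y.
The unique mutual best reply is (B, Y), giving (9, 15).
Player 2's commitment gain: 15 − 15 = 0.

0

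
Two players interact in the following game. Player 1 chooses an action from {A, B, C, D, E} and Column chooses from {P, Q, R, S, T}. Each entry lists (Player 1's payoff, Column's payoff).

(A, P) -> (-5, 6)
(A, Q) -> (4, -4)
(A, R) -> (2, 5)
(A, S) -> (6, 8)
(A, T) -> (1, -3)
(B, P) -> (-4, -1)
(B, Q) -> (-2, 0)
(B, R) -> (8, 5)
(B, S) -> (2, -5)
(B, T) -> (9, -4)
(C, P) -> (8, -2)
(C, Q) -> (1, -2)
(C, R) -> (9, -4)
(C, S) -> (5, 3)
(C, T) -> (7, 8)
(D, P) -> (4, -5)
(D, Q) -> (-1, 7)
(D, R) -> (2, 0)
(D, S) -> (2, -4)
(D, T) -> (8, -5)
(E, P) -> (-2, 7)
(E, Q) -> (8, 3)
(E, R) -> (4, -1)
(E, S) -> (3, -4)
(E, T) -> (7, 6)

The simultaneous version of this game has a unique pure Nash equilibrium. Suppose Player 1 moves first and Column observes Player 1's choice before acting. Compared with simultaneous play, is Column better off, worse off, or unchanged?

Backward induction with Player 1 moving first.
- A: Column compares 6, -4, 5, 8, -3 and picks S; Player 1 would get 6.
- B: Column compares -1, 0, 5, -5, -4 and picks R; Player 1 would get 8.
- C: Column compares -2, -2, -4, 3, 8 and picks T; Player 1 would get 7.
- D: Column compares -5, 7, 0, -4, -5 and picks Q; Player 1 would get -1.
- E: Column compares 7, 3, -1, -4, 6 and picks P; Player 1 would get -2.
Maximizing over 6, 8, 7, -1, -2, Player 1 chooses B. Subgame-perfect outcome: (B, R) with payoffs (8, 5).
For the simultaneous game, intersect best replies.
Player 1's best replies: P→C; Q→E; R→C; S→A; T→B.
Column's best replies: A→S; B→R; C→T; D→Q; E→P.
Only (A, S) has each player best-responding; Nash payoffs (6, 8).
Column earns 5 sequentially versus 8 at the Nash outcome: worse off.

worse off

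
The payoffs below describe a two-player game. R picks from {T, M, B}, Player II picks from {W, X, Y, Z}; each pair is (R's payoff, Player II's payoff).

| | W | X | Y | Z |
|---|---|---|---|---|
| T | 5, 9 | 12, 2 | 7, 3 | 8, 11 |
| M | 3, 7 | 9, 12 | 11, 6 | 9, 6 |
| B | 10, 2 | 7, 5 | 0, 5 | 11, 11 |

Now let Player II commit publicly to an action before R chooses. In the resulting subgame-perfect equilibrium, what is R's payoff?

11

R best-responds to each possible Player II move:
- W → R plays B (best of 5, 3, 10); Player II gets 2.
- X → R plays T (best of 12, 9, 7); Player II gets 2.
- Y → R plays M (best of 7, 11, 0); Player II gets 6.
- Z → R plays B (best of 8, 9, 11); Player II gets 11.
Maximizing over 2, 2, 6, 11, Player II chooses Z. Subgame-perfect outcome: (B, Z) with payoffs (11, 11).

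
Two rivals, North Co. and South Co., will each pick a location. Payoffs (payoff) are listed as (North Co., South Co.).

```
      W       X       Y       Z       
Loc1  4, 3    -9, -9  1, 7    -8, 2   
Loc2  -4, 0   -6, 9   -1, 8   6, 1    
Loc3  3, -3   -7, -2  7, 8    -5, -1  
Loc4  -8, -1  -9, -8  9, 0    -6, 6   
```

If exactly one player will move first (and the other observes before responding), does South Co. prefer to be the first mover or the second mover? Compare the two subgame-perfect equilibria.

first

If North Co. leads: South Co.'s best replies are Loc1→Y, Loc2→X, Loc3→Y, Loc4→Z; North Co.'s induced payoffs 1, -6, 7, -6; outcome (Loc3, Y), payoffs (7, 8).
If South Co. leads: North Co.'s best replies are W→Loc1, X→Loc2, Y→Loc4, Z→Loc2; South Co.'s induced payoffs 3, 9, 0, 1; outcome (Loc2, X), payoffs (-6, 9).
South Co. gets 9 moving first and 8 moving second, so South Co. prefers to move first.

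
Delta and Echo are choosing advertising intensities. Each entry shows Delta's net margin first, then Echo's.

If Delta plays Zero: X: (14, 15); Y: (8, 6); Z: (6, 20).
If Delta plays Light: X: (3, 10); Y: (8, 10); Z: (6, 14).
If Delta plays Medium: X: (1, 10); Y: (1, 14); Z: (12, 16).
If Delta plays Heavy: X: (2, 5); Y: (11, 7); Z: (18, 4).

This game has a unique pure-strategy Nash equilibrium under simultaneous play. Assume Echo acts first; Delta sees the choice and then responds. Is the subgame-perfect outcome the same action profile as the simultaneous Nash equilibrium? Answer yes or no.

Solve by backward induction (Echo leads).
- X: BR = Zero, leader payoff 15.
- Y: BR = Heavy, leader payoff 7.
- Z: BR = Heavy, leader payoff 4.
Echo's induced payoffs are 15, 7, 4, so Echo commits to X. Subgame-perfect outcome: (Zero, X) with payoffs (14, 15).
For the simultaneous game, intersect best replies.
Delta's best replies: X→Zero; Y→Heavy; Z→Heavy.
Echo's best replies: Zero→Z; Light→Z; Medium→Z; Heavy→Y.
The unique mutual best reply is (Heavy, Y), giving (11, 7).
Sequential outcome (Zero, X) differs from the Nash profile (Heavy, Y).

no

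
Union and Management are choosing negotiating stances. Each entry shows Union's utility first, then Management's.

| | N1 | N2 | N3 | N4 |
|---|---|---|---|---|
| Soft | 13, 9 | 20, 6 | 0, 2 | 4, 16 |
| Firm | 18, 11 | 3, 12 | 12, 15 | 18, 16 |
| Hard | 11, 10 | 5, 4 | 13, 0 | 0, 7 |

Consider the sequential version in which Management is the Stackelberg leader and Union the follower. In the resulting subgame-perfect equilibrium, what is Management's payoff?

16

Union best-responds to each possible Management move:
- N1 → Union plays Firm (best of 13, 18, 11); Management gets 11.
- N2 → Union plays Soft (best of 20, 3, 5); Management gets 6.
- N3 → Union plays Hard (best of 0, 12, 13); Management gets 0.
- N4 → Union plays Firm (best of 4, 18, 0); Management gets 16.
Maximizing over 11, 6, 0, 16, Management chooses N4. Subgame-perfect outcome: (Firm, N4) with payoffs (18, 16).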